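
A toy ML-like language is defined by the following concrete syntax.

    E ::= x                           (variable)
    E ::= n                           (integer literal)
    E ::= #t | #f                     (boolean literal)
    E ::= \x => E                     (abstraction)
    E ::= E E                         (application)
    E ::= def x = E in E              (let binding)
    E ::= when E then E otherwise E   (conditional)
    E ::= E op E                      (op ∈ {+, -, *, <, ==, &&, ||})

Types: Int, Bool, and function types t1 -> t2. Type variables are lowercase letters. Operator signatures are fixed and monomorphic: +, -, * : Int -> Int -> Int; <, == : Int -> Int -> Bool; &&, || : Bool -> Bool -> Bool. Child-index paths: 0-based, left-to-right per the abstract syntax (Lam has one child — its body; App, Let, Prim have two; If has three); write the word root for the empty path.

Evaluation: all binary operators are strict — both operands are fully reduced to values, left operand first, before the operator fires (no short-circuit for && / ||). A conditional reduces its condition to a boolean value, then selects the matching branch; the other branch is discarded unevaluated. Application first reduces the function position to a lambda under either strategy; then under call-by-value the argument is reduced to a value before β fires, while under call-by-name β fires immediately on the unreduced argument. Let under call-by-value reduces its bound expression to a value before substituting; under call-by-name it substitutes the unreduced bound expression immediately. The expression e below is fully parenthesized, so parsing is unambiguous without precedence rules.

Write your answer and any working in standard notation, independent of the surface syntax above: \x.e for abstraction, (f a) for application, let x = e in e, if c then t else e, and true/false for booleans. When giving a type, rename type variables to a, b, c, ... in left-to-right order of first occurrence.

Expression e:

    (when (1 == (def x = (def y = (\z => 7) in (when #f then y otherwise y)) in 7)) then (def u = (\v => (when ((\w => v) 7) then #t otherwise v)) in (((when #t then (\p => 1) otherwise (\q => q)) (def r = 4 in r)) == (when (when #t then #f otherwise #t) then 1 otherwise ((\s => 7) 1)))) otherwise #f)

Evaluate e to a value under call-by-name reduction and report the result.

Working:
step 0: (if (1 == (let x = (let y = (\z.7) in (if false then y else y)) in 7)) then (let u = (\v.(if ((\w.v) 7) then true else v)) in (((if true then (\p.1) else (\q.q)) (let r = 4 in r)) == (if (if true then false else true) then 1 else ((\s.7) 1)))) else false)
step 1: [let@0.1] (if (1 == 7) then (let u = (\v.(if ((\w.v) 7) then true else v)) in (((if true then (\p.1) else (\q.q)) (let r = 4 in r)) == (if (if true then false else true) then 1 else ((\s.7) 1)))) else false)
step 2: [delta@0] (if false then (let u = (\v.(if ((\w.v) 7) then true else v)) in (((if true then (\p.1) else (\q.q)) (let r = 4 in r)) == (if (if true then false else true) then 1 else ((\s.7) 1)))) else false)
step 3: [if@root] false

Answer: false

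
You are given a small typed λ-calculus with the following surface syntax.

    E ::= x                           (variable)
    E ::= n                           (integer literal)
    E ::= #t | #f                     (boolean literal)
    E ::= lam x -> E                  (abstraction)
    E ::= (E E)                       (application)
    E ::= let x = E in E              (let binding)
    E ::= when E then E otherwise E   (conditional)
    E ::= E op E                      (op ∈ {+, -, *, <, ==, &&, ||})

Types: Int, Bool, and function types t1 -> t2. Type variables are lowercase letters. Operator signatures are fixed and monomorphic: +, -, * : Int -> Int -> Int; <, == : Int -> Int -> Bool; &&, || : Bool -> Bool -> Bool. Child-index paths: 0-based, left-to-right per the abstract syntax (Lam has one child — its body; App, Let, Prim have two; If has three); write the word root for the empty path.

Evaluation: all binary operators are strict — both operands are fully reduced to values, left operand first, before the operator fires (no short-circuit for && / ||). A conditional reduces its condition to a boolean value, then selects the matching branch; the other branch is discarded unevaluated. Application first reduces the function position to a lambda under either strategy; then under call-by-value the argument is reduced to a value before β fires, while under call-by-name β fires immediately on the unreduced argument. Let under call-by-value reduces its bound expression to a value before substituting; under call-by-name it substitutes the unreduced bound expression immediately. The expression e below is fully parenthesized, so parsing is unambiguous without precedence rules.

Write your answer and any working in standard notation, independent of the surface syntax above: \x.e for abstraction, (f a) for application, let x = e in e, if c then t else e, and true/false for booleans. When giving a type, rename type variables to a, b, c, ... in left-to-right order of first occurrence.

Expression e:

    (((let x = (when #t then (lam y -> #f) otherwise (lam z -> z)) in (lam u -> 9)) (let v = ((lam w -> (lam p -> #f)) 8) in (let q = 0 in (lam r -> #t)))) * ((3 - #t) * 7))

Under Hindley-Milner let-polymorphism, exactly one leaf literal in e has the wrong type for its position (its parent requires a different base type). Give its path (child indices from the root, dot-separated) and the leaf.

Answer: 1.0.1 : true

Trace:
  unify Bool ~ Bool
\y._ : a -> Bool
z : b
\z._ : b -> b
  unify a -> Bool ~ b -> b
  unify a ~ b
  unify Bool ~ b
let x : Bool -> Bool
\u._ : c -> Int
\p._ : e -> Bool
\w._ : d -> e -> Bool
  unify d -> e -> Bool ~ Int -> f
  unify d ~ Int
  unify e -> Bool ~ f
_ _ : e -> Bool
let v : forall. e -> Bool
let q : Int
\r._ : g -> Bool
  unify c -> Int ~ (g -> Bool) -> h
  unify c ~ g -> Bool
  unify Int ~ h
_ _ : Int
  unify Int ~ Int
  unify Int ~ Int
  unify Bool ~ Int
  FAIL: mismatch Bool ~ Int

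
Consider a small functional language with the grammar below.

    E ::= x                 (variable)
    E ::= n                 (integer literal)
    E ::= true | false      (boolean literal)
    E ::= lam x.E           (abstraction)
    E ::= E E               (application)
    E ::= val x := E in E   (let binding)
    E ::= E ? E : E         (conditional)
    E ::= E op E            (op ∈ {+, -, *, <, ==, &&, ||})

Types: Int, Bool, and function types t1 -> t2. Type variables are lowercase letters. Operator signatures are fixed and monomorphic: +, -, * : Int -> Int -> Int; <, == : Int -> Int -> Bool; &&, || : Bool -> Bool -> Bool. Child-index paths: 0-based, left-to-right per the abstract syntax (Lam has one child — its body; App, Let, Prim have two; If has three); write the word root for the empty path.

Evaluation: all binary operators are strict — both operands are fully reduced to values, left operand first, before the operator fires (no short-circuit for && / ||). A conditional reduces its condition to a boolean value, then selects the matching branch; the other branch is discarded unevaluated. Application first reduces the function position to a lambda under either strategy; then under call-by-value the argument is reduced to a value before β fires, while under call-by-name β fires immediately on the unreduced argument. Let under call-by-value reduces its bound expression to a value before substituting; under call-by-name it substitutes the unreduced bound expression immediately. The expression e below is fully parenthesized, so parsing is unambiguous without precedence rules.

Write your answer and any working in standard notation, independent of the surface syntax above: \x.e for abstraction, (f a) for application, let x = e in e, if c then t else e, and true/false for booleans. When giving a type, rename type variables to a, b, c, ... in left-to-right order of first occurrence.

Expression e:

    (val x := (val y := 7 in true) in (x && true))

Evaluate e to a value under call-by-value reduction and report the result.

Answer: true

Working:
step 0: (let x = (let y = 7 in true) in (x && true))
step 1: [let@0] (let x = true in (x && true))
step 2: [let@root] (true && true)
step 3: [delta@root] true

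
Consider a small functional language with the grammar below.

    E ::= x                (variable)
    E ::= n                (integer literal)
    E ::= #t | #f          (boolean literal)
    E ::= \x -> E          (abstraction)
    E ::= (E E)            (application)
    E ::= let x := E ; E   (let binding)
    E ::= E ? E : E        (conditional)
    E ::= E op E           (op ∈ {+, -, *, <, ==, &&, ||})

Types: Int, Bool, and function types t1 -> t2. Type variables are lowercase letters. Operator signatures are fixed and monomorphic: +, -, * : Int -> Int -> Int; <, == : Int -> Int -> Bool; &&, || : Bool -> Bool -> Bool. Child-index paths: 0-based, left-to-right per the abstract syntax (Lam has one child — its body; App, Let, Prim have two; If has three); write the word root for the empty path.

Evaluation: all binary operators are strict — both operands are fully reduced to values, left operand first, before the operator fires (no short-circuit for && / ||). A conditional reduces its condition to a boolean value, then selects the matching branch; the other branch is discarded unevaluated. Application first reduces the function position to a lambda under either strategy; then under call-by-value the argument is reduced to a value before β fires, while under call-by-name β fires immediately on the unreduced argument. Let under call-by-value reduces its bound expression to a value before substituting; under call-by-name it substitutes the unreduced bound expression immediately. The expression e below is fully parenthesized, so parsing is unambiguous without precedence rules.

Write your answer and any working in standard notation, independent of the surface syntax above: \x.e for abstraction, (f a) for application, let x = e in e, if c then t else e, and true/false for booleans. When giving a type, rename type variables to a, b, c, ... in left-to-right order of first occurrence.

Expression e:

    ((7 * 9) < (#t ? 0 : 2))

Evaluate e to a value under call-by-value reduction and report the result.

Answer: false

Trace:
step 0: ((7 * 9) < (if true then 0 else 2))
step 1: [delta@0] (63 < (if true then 0 else 2))
step 2: [if@1] (63 < 0)
step 3: [delta@root] false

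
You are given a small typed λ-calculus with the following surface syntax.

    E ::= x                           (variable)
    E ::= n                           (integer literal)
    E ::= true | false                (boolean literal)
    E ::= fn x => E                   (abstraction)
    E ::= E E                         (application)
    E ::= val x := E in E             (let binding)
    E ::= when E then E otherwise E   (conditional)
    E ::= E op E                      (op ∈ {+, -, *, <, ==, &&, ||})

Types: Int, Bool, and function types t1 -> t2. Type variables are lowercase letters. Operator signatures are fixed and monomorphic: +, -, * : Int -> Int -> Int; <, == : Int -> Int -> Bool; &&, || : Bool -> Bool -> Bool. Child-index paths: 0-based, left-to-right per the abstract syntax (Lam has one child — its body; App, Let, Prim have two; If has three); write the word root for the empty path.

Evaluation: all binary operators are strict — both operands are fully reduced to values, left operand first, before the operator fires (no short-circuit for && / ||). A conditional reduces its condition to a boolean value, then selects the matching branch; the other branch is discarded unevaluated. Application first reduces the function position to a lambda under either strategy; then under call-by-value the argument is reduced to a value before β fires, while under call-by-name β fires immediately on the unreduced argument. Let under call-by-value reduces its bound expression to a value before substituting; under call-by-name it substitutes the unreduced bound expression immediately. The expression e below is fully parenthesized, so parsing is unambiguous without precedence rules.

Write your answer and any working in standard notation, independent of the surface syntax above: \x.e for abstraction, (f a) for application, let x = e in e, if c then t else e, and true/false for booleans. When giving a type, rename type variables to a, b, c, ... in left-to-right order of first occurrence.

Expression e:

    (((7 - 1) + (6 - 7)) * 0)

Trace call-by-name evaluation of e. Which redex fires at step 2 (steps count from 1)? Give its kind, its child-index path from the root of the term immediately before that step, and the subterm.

Answer: delta at 0.1 : (6 - 7)

Derivation:
step 0: (((7 - 1) + (6 - 7)) * 0)
step 1: [delta@0.0] ((6 + (6 - 7)) * 0)
step 2: [delta@0.1] ((6 + -1) * 0)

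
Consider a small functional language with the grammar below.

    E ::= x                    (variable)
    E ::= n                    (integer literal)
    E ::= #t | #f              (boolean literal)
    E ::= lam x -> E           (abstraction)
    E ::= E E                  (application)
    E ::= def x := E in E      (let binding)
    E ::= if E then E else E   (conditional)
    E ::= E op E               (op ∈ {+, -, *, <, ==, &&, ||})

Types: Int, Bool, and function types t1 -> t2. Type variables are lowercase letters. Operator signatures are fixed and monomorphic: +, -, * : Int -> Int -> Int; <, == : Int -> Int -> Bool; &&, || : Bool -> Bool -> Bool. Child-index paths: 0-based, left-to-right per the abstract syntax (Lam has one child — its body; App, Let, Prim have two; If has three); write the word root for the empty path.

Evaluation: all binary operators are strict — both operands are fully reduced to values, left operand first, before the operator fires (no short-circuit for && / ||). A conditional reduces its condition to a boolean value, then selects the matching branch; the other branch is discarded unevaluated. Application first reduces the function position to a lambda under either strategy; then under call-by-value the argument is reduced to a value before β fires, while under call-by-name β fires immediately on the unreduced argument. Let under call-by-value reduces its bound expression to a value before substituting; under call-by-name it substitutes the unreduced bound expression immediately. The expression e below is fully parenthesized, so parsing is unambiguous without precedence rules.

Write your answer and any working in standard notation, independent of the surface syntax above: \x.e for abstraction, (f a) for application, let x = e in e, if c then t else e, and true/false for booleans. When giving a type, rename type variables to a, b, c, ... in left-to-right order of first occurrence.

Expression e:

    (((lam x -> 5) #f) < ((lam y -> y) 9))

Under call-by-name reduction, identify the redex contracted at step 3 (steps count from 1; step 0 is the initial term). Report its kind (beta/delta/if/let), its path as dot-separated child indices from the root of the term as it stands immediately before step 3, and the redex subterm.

Trace:
step 0: (((\x.5) false) < ((\y.y) 9))
step 1: [beta@0] (5 < ((\y.y) 9))
step 2: [beta@1] (5 < 9)
step 3: [delta@root] true

Answer: delta at root : (5 < 9)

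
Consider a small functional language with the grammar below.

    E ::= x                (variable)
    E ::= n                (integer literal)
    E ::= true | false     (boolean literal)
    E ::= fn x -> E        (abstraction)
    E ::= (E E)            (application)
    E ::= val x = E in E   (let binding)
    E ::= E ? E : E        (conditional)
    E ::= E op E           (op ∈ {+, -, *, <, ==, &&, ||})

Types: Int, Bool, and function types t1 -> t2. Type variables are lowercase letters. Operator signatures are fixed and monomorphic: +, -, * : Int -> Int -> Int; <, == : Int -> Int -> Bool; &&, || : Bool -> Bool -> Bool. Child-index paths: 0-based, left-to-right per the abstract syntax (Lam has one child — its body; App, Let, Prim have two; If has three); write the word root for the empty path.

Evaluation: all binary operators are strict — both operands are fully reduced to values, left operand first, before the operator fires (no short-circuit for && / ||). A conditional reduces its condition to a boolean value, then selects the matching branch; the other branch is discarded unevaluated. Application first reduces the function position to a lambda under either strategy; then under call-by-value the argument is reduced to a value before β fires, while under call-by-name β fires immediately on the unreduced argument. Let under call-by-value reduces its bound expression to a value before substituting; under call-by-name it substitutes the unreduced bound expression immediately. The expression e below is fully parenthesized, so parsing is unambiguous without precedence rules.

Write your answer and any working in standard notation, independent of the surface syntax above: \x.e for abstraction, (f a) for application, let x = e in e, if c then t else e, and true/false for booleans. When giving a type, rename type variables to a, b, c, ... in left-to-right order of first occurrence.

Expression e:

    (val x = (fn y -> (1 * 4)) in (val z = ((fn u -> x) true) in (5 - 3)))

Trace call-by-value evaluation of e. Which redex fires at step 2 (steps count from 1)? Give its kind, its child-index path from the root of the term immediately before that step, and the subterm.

Trace:
step 0: (let x = (\y.(1 * 4)) in (let z = ((\u.x) true) in (5 - 3)))
step 1: [let@root] (let z = ((\u.(\y.(1 * 4))) true) in (5 - 3))
step 2: [beta@0] (let z = (\y.(1 * 4)) in (5 - 3))

Answer: beta at 0 : ((\u.(\y.(1 * 4))) true)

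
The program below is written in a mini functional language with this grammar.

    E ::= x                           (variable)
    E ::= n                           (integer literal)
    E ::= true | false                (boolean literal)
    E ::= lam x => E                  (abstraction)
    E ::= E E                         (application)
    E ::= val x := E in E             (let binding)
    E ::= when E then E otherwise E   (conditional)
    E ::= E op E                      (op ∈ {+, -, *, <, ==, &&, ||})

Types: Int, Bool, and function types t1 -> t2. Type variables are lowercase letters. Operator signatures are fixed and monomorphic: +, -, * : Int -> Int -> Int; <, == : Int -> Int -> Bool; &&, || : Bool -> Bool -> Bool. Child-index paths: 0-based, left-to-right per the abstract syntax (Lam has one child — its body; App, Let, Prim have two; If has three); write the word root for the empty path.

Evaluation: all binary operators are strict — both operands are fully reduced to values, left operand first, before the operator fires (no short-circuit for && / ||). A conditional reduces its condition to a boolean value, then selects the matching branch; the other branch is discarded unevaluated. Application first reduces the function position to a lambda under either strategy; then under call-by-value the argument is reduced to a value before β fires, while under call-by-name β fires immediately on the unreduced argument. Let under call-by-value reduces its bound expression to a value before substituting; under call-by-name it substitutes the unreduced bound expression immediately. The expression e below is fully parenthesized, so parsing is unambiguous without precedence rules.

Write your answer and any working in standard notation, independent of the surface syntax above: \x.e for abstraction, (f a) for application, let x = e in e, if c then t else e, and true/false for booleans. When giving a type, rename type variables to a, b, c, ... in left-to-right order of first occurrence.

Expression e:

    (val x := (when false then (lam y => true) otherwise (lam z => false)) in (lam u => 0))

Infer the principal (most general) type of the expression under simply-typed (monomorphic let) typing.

Answer: a -> Int

Derivation:
  unify Bool ~ Bool
\y._ : a -> Bool
\z._ : b -> Bool
  unify a -> Bool ~ b -> Bool
  unify a ~ b
  unify Bool ~ Bool
let x : b -> Bool
\u._ : c -> Int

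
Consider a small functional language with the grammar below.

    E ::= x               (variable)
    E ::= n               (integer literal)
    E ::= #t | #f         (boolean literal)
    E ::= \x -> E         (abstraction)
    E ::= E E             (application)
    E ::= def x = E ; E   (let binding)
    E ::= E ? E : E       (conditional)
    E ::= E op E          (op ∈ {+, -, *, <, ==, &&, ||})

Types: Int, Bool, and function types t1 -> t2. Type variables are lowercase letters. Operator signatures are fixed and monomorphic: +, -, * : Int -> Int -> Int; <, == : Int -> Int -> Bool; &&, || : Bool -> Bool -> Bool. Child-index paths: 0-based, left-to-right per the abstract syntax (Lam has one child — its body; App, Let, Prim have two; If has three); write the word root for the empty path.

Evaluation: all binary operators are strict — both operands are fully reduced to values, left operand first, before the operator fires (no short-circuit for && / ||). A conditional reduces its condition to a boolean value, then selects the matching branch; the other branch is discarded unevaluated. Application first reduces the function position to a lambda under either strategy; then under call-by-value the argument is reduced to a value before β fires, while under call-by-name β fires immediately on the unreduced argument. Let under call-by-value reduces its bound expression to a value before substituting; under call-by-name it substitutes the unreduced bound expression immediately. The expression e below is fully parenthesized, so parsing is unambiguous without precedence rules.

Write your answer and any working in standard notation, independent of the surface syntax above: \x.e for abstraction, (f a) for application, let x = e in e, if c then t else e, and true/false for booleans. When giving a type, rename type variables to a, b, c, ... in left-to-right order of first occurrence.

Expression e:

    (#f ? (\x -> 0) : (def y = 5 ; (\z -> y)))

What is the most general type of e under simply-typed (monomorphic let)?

Trace:
  unify Bool ~ Bool
\x._ : a -> Int
let y : Int
y : Int
\z._ : b -> Int
  unify a -> Int ~ b -> Int
  unify a ~ b
  unify Int ~ Int

Answer: a -> Int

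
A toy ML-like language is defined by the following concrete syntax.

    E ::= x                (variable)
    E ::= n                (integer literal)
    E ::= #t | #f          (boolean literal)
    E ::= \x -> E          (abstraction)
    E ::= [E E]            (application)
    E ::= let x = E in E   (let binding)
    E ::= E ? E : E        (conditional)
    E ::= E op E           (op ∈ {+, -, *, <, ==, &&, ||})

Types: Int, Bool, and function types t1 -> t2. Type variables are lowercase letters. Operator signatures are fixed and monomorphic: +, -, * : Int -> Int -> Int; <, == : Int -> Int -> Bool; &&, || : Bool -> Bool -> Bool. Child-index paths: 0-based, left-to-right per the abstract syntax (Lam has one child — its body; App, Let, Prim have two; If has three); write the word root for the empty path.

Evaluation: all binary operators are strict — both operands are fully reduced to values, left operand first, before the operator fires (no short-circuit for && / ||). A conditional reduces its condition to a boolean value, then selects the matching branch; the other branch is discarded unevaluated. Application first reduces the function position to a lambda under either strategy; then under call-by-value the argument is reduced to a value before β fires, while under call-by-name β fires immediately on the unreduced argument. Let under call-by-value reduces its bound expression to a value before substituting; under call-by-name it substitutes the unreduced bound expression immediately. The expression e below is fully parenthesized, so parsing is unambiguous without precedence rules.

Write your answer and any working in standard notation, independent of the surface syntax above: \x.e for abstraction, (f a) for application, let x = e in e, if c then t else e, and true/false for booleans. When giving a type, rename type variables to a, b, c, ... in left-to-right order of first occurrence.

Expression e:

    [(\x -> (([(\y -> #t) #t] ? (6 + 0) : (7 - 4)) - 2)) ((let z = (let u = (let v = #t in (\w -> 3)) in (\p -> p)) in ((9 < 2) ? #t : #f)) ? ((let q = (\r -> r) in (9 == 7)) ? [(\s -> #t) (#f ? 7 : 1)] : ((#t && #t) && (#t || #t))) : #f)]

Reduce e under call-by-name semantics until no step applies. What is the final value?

Trace:
step 0: ((\x.((if ((\y.true) true) then (6 + 0) else (7 - 4)) - 2)) (if (let z = (let u = (let v = true in (\w.3)) in (\p.p)) in (if (9 < 2) then true else false)) then (if (let q = (\r.r) in (9 == 7)) then ((\s.true) (if false then 7 else 1)) else ((true && true) && (true || true))) else false))
step 1: [beta@root] ((if ((\y.true) true) then (6 + 0) else (7 - 4)) - 2)
step 2: [beta@0.0] ((if true then (6 + 0) else (7 - 4)) - 2)
step 3: [if@0] ((6 + 0) - 2)
step 4: [delta@0] (6 - 2)
step 5: [delta@root] 4

Answer: 4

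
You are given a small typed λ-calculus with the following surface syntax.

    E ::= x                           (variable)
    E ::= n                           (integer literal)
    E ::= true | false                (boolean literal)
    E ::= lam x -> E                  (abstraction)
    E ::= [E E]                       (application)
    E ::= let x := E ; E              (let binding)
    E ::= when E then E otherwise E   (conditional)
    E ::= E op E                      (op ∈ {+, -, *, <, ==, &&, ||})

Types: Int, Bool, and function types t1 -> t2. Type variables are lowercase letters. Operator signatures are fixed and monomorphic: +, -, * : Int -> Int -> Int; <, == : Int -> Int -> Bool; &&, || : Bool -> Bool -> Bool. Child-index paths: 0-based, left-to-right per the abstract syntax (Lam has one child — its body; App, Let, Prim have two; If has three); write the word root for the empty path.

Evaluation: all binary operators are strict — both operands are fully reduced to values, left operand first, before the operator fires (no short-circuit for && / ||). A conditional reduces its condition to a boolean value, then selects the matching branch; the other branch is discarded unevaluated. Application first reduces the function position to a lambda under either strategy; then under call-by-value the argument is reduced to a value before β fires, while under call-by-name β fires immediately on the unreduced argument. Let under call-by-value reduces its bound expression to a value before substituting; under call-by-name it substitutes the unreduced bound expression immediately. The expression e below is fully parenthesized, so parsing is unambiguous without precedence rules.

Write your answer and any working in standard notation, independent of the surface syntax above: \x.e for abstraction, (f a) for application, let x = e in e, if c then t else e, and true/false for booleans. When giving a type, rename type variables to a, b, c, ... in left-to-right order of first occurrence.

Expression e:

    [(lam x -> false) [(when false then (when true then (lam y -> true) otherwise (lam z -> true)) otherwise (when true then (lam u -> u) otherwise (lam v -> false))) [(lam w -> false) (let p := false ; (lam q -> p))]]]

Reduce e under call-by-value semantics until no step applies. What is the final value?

Derivation:
step 0: ((\x.false) ((if false then (if true then (\y.true) else (\z.true)) else (if true then (\u.u) else (\v.false))) ((\w.false) (let p = false in (\q.p)))))
step 1: [if@1.0] ((\x.false) ((if true then (\u.u) else (\v.false)) ((\w.false) (let p = false in (\q.p)))))
step 2: [if@1.0] ((\x.false) ((\u.u) ((\w.false) (let p = false in (\q.p)))))
step 3: [let@1.1.1] ((\x.false) ((\u.u) ((\w.false) (\q.false))))
step 4: [beta@1.1] ((\x.false) ((\u.u) false))
step 5: [beta@1] ((\x.false) false)
step 6: [beta@root] false

Answer: false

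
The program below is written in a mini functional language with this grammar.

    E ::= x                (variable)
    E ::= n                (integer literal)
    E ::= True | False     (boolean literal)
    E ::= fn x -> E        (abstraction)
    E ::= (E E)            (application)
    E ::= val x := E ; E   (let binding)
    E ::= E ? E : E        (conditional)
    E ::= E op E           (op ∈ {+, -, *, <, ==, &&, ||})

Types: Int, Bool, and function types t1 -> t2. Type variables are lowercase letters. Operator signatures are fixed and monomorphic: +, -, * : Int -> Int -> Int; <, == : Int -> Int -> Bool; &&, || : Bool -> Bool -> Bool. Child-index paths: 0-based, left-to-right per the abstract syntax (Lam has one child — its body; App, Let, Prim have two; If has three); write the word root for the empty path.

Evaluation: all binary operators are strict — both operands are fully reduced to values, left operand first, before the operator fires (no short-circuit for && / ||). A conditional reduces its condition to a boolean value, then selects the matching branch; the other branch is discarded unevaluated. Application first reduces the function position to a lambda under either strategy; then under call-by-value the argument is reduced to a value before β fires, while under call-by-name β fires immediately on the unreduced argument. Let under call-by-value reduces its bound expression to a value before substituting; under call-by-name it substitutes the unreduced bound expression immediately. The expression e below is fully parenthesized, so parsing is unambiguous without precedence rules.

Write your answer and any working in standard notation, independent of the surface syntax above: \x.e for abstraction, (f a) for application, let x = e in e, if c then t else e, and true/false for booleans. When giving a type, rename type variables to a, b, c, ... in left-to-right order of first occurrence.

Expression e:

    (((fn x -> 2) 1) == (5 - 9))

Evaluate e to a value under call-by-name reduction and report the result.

Derivation:
step 0: (((\x.2) 1) == (5 - 9))
step 1: [beta@0] (2 == (5 - 9))
step 2: [delta@1] (2 == -4)
step 3: [delta@root] false

Answer: false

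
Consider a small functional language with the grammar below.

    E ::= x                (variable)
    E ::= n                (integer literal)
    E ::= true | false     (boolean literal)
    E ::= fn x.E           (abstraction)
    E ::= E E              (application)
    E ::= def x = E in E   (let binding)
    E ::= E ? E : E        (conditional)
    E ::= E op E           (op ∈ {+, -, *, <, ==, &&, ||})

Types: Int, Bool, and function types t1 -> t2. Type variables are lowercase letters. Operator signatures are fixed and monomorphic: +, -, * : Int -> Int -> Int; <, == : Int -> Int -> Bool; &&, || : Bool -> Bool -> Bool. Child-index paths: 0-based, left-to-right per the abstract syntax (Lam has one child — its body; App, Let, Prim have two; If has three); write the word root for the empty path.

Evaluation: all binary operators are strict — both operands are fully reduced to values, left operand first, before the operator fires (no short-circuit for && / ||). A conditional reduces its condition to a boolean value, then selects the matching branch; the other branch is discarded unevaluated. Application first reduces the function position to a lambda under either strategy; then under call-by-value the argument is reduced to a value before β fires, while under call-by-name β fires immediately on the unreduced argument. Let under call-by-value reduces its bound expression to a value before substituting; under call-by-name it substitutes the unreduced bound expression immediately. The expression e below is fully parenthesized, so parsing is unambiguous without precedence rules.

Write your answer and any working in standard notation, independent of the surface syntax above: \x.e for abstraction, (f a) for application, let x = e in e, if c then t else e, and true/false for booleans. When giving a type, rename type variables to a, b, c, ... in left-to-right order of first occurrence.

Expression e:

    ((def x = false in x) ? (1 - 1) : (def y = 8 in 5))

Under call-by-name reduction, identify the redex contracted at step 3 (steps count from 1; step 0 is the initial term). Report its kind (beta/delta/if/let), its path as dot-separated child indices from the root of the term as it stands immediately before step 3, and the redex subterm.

Answer: let at root : (let y = 8 in 5)

Working:
step 0: (if (let x = false in x) then (1 - 1) else (let y = 8 in 5))
step 1: [let@0] (if false then (1 - 1) else (let y = 8 in 5))
step 2: [if@root] (let y = 8 in 5)
step 3: [let@root] 5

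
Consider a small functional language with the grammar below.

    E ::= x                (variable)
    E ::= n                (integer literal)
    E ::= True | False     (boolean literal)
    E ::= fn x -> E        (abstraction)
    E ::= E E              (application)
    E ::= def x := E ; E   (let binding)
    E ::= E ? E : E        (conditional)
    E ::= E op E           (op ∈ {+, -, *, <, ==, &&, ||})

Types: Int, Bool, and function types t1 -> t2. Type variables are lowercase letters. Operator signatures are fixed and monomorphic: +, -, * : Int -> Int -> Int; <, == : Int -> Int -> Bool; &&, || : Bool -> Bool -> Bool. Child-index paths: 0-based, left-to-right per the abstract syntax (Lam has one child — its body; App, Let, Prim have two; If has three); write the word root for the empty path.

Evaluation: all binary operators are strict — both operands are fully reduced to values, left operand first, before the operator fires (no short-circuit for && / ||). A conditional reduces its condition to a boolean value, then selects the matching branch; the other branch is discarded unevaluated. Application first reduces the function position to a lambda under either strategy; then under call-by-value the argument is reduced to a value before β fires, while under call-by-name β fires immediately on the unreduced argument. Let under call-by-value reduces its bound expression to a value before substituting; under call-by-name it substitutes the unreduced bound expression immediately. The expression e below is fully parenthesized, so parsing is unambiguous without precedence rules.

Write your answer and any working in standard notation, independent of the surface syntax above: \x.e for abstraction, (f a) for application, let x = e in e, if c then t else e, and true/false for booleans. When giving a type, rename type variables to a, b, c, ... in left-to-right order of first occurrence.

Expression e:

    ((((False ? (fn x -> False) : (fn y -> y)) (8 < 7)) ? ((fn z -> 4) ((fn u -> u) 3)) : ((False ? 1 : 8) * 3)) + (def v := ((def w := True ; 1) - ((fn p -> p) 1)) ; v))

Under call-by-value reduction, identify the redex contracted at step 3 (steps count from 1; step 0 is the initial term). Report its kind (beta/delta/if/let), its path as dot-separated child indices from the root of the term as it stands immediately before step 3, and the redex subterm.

Working:
step 0: ((if ((if false then (\x.false) else (\y.y)) (8 < 7)) then ((\z.4) ((\u.u) 3)) else ((if false then 1 else 8) * 3)) + (let v = ((let w = true in 1) - ((\p.p) 1)) in v))
step 1: [if@0.0.0] ((if ((\y.y) (8 < 7)) then ((\z.4) ((\u.u) 3)) else ((if false then 1 else 8) * 3)) + (let v = ((let w = true in 1) - ((\p.p) 1)) in v))
step 2: [delta@0.0.1] ((if ((\y.y) false) then ((\z.4) ((\u.u) 3)) else ((if false then 1 else 8) * 3)) + (let v = ((let w = true in 1) - ((\p.p) 1)) in v))
step 3: [beta@0.0] ((if false then ((\z.4) ((\u.u) 3)) else ((if false then 1 else 8) * 3)) + (let v = ((let w = true in 1) - ((\p.p) 1)) in v))

Answer: beta at 0.0 : ((\y.y) false)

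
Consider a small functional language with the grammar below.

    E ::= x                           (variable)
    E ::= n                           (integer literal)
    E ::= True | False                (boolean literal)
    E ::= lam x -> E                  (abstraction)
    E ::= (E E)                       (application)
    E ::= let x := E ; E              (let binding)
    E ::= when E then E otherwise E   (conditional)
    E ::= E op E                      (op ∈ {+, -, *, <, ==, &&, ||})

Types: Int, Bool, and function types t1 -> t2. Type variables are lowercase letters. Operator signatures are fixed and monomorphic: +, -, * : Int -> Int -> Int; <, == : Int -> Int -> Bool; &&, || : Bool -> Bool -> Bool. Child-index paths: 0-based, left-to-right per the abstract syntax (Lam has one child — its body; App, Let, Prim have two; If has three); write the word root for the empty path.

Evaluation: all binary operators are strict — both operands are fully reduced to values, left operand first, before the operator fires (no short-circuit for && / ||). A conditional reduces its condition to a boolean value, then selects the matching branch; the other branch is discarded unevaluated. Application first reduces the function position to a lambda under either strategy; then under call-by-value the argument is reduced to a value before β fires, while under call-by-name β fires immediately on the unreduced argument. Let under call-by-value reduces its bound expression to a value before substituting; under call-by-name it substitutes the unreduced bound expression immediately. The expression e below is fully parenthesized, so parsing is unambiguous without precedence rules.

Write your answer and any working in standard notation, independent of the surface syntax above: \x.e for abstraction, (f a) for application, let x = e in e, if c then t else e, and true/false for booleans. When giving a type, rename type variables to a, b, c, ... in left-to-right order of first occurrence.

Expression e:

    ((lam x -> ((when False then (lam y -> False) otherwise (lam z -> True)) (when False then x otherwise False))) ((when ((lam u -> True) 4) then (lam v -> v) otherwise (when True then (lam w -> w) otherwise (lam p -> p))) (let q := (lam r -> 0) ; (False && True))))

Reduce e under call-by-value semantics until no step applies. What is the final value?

Answer: true

Derivation:
step 0: ((\x.((if false then (\y.false) else (\z.true)) (if false then x else false))) ((if ((\u.true) 4) then (\v.v) else (if true then (\w.w) else (\p.p))) (let q = (\r.0) in (false && true))))
step 1: [beta@1.0.0] ((\x.((if false then (\y.false) else (\z.true)) (if false then x else false))) ((if true then (\v.v) else (if true then (\w.w) else (\p.p))) (let q = (\r.0) in (false && true))))
step 2: [if@1.0] ((\x.((if false then (\y.false) else (\z.true)) (if false then x else false))) ((\v.v) (let q = (\r.0) in (false && true))))
step 3: [let@1.1] ((\x.((if false then (\y.false) else (\z.true)) (if false then x else false))) ((\v.v) (false && true)))
step 4: [delta@1.1] ((\x.((if false then (\y.false) else (\z.true)) (if false then x else false))) ((\v.v) false))
step 5: [beta@1] ((\x.((if false then (\y.false) else (\z.true)) (if false then x else false))) false)
step 6: [beta@root] ((if false then (\y.false) else (\z.true)) (if false then false else false))
step 7: [if@0] ((\z.true) (if false then false else false))
step 8: [if@1] ((\z.true) false)
step 9: [beta@root] true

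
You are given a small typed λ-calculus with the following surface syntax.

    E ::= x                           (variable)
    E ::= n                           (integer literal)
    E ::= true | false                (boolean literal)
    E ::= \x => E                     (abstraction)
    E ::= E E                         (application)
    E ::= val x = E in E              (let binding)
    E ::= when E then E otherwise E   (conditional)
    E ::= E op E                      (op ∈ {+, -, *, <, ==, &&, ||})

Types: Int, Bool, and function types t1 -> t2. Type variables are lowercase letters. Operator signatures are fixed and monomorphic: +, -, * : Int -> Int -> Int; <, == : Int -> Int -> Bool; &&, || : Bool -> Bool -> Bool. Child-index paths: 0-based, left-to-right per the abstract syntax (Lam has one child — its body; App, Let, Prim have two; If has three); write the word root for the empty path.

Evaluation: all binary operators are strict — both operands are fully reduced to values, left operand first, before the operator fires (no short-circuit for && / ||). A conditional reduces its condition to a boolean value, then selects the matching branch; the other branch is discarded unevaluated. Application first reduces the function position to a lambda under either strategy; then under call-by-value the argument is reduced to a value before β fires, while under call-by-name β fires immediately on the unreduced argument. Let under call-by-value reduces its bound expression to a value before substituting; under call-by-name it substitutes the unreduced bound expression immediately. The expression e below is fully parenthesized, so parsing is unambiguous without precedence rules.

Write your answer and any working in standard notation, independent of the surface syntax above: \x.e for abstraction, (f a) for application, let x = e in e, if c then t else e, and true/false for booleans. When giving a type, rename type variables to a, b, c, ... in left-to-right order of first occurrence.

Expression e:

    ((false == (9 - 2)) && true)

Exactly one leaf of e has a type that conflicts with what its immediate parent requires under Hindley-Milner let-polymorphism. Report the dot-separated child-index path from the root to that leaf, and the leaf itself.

Answer: 0.0 : false

Trace:
  unify Bool ~ Int
  FAIL: mismatch Bool ~ Int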